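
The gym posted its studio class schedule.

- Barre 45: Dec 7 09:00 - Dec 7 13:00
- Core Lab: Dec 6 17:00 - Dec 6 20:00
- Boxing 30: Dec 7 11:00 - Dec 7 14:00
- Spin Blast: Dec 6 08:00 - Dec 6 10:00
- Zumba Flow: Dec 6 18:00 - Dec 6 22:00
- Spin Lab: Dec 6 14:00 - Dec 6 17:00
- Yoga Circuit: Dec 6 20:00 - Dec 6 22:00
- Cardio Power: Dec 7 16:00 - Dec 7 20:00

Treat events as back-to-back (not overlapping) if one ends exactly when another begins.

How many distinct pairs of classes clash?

Check each pair: they overlap iff neither finishes before the other starts.
Sorted by start: Spin Blast, Spin Lab, Core Lab, Zumba Flow, Yoga Circuit, Barre 45, Boxing 30, Cardio Power.
Spin Lab starts after Spin Blast ends; Spin Blast is clear from here.
Core Lab starts exactly when Spin Lab ends (back-to-back, no overlap); Spin Lab is clear from here.
Zumba Flow starts before Core Lab ends → Core Lab and Zumba Flow overlap.
Yoga Circuit starts exactly when Core Lab ends (back-to-back, no overlap); Core Lab is clear from here.
Yoga Circuit starts before Zumba Flow ends → Zumba Flow and Yoga Circuit overlap.
Barre 45 starts after Zumba Flow ends; Zumba Flow is clear from here.
Barre 45 starts after Yoga Circuit ends; Yoga Circuit is clear from here.
Boxing 30 starts before Barre 45 ends → Barre 45 and Boxing 30 overlap.
Cardio Power starts after Barre 45 ends.
Cardio Power starts after Boxing 30 ends.
Overlapping pairs: Barre 45 & Boxing 30, Core Lab & Zumba Flow, Yoga Circuit & Zumba Flow — 3 in total.

3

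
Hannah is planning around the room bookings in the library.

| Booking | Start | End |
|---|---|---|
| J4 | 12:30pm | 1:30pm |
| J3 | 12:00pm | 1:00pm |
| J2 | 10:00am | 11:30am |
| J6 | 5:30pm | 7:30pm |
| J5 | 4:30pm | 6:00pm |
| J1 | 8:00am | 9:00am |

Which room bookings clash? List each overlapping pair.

Sorted by start: J1, J2, J3, J4, J5, J6.
J2 starts after J1 ends — done with J1.
J3 starts after J2 ends — done with J2.
J4 starts before J3 ends → J3 and J4 overlap.
J5 starts after J3 ends — done with J3.
J5 starts after J4 ends — done with J4.
J6 starts before J5 ends → J5 and J6 overlap.

J3 & J4, J5 & J6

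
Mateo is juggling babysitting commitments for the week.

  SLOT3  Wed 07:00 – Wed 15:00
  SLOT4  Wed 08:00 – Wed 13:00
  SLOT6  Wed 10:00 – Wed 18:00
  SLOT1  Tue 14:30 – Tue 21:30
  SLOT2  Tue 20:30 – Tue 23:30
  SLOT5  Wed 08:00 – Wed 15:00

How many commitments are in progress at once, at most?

Sort all start/end points and keep a running count:
Tue 14:30 start SLOT1 → 1
Tue 20:30 start SLOT2 → 2
Tue 21:30 end SLOT1 → 1
Tue 23:30 end SLOT2 → 0
Wed 07:00 start SLOT3 → 1
Wed 08:00 start SLOT4 → 2
Wed 08:00 start SLOT5 → 3
Wed 10:00 start SLOT6 → 4
Wed 13:00 end SLOT4 → 3
Wed 15:00 end SLOT3 → 2
Wed 15:00 end SLOT5 → 1
Wed 18:00 end SLOT6 → 0
Peak is 4, at Wed 10:00 (SLOT3, SLOT4, SLOT5, SLOT6).

4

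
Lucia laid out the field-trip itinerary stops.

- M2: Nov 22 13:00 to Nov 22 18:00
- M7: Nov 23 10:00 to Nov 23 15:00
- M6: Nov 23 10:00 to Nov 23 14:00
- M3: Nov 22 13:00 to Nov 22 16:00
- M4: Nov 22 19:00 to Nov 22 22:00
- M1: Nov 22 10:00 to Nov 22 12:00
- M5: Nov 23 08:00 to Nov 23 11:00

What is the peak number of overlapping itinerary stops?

3

Sweep the timeline, counting +1 at each start and −1 at each end (ends before starts at a tie):
Nov 22 10:00 start M1 → 1
Nov 22 12:00 end M1 → 0
Nov 22 13:00 start M2 → 1
Nov 22 13:00 start M3 → 2
Nov 22 16:00 end M3 → 1
Nov 22 18:00 end M2 → 0
Nov 22 19:00 start M4 → 1
Nov 22 22:00 end M4 → 0
Nov 23 08:00 start M5 → 1
Nov 23 10:00 start M6 → 2
Nov 23 10:00 start M7 → 3
Nov 23 11:00 end M5 → 2
Nov 23 14:00 end M6 → 1
Nov 23 15:00 end M7 → 0
Peak is 3, at Nov 23 10:00 (M5, M6, M7).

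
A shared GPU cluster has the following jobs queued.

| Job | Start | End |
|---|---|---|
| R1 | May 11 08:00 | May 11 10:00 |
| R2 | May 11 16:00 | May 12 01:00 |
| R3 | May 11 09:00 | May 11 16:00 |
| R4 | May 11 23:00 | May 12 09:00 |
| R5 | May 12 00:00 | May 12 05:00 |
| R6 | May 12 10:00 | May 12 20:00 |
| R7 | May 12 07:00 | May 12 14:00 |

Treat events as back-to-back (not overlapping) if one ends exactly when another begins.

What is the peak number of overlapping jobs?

3

Sweep the timeline, counting +1 at each start and −1 at each end (ends before starts at a tie):
May 11 08:00 start R1 → 1
May 11 09:00 start R3 → 2
May 11 10:00 end R1 → 1
May 11 16:00 end R3 → 0
May 11 16:00 start R2 → 1
May 11 23:00 start R4 → 2
May 12 00:00 start R5 → 3
May 12 01:00 end R2 → 2
May 12 05:00 end R5 → 1
May 12 07:00 start R7 → 2
May 12 09:00 end R4 → 1
May 12 10:00 start R6 → 2
May 12 14:00 end R7 → 1
May 12 20:00 end R6 → 0
Peak is 3, at May 12 00:00 (R2, R4, R5).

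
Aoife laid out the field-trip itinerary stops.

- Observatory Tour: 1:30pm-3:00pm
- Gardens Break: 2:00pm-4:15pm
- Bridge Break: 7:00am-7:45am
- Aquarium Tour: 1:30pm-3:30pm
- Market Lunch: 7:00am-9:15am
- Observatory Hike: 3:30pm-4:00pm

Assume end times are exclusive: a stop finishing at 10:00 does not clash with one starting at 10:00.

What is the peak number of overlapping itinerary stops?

Walk through starts and ends in time order (an end at T is processed before a start at T):
7:00am start Bridge Break → 1
7:00am start Market Lunch → 2
7:45am end Bridge Break → 1
9:15am end Market Lunch → 0
1:30pm start Aquarium Tour → 1
1:30pm start Observatory Tour → 2
2:00pm start Gardens Break → 3
3:00pm end Observatory Tour → 2
3:30pm end Aquarium Tour → 1
3:30pm start Observatory Hike → 2
4:00pm end Observatory Hike → 1
4:15pm end Gardens Break → 0
Peak is 3, at 2:00pm (Aquarium Tour, Gardens Break, Observatory Tour).

3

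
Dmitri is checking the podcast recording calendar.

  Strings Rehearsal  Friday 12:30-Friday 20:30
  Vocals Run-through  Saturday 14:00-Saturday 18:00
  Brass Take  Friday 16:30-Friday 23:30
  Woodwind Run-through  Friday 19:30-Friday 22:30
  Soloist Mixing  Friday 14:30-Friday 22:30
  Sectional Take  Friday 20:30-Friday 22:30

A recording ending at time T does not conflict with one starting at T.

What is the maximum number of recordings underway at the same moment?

4

Walk through starts and ends in time order (an end at T is processed before a start at T):
Friday 12:30 start Strings Rehearsal → 1
Friday 14:30 start Soloist Mixing → 2
Friday 16:30 start Brass Take → 3
Friday 19:30 start Woodwind Run-through → 4
Friday 20:30 end Strings Rehearsal → 3
Friday 20:30 start Sectional Take → 4
Friday 22:30 end Sectional Take → 3
Friday 22:30 end Soloist Mixing → 2
Friday 22:30 end Woodwind Run-through → 1
Friday 23:30 end Brass Take → 0
Saturday 14:00 start Vocals Run-through → 1
Saturday 18:00 end Vocals Run-through → 0
Peak is 4, at Friday 19:30 (Brass Take, Soloist Mixing, Strings Rehearsal, Woodwind Run-through).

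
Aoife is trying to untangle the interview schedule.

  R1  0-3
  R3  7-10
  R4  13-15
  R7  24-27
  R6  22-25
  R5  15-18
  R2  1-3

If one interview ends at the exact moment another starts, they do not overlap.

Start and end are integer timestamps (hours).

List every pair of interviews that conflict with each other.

R1 & R2, R6 & R7

Sorted by start: R1, R2, R3, R4, R5, R6, R7.
R2 starts before R1 ends → R1 and R2 overlap.
R3 starts after R1 ends; R1 is clear from here.
R3 starts after R2 ends; R2 is clear from here.
R4 starts after R3 ends; R3 is clear from here.
R5 starts exactly when R4 ends (back-to-back, no overlap); R4 is clear from here.
R6 starts after R5 ends; R5 is clear from here.
R7 starts before R6 ends → R6 and R7 overlap.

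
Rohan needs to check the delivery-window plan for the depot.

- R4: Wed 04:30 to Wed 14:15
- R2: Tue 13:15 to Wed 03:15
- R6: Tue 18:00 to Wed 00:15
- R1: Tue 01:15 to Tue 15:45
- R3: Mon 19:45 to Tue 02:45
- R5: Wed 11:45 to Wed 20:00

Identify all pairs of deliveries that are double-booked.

Sorted by start: R3, R1, R2, R6, R4, R5.
R1 starts before R3 ends → R3 and R1 overlap.
R2 starts after R3 ends, so R3 has no further overlaps.
R2 starts before R1 ends → R1 and R2 overlap.
R6 starts after R1 ends, so R1 has no further overlaps.
R6 starts before R2 ends → R2 and R6 overlap.
R4 starts after R2 ends, so R2 has no further overlaps.
R4 starts after R6 ends, so R6 has no further overlaps.
R5 starts before R4 ends → R4 and R5 overlap.

R1 & R2, R1 & R3, R2 & R6, R4 & R5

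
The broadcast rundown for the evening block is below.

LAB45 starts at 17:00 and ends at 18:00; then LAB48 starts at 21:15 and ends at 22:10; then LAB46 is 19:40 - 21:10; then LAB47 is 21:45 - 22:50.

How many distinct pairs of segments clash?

1

Sorted by start: LAB45, LAB46, LAB48, LAB47.
LAB46 starts after LAB45 ends, so nothing later overlaps LAB45 either.
LAB48 starts after LAB46 ends, so nothing later overlaps LAB46 either.
LAB47 starts before LAB48 ends → LAB48 and LAB47 overlap.
Overlapping pairs: LAB47 & LAB48 — 1 in total.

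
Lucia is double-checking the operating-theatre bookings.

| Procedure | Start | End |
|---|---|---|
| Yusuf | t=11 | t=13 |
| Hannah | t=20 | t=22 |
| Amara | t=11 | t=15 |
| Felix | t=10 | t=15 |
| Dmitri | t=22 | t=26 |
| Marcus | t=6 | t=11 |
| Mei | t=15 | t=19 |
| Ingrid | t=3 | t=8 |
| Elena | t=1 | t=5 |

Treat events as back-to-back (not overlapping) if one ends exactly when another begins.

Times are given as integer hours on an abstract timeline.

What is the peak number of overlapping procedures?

3

Sweep the timeline, counting +1 at each start and −1 at each end (ends before starts at a tie):
t=1 start Elena → 1
t=3 start Ingrid → 2
t=5 end Elena → 1
t=6 start Marcus → 2
t=8 end Ingrid → 1
t=10 start Felix → 2
t=11 end Marcus → 1
t=11 start Amara → 2
t=11 start Yusuf → 3
t=13 end Yusuf → 2
t=15 end Amara → 1
t=15 end Felix → 0
t=15 start Mei → 1
t=19 end Mei → 0
t=20 start Hannah → 1
t=22 end Hannah → 0
t=22 start Dmitri → 1
t=26 end Dmitri → 0
Peak is 3, at t=11 (Amara, Felix, Yusuf).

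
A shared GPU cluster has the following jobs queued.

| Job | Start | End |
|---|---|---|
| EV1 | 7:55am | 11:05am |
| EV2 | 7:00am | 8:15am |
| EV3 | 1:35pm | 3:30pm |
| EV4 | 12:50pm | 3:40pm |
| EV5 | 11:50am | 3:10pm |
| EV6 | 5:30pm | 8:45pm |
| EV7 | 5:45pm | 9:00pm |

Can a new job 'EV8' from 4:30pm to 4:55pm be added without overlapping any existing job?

Yes — the slot is free

EV2: ends 8:15am at or before EV8 starts 4:30pm → clear.
EV1: ends 11:05am at or before EV8 starts 4:30pm → clear.
EV5: ends 3:10pm at or before EV8 starts 4:30pm → clear.
EV4: ends 3:40pm at or before EV8 starts 4:30pm → clear.
EV3: ends 3:30pm at or before EV8 starts 4:30pm → clear.
EV6: starts 5:30pm at or after EV8 ends 4:55pm → clear.
EV7: starts 5:45pm at or after EV8 ends 4:55pm → clear.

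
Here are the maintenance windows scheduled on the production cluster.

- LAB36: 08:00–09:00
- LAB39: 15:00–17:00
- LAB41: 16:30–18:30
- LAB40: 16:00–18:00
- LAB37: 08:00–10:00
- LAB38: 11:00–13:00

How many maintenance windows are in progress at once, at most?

3

Sort all start/end points and keep a running count:
08:00 start LAB36 → 1
08:00 start LAB37 → 2
09:00 end LAB36 → 1
10:00 end LAB37 → 0
11:00 start LAB38 → 1
13:00 end LAB38 → 0
15:00 start LAB39 → 1
16:00 start LAB40 → 2
16:30 start LAB41 → 3
17:00 end LAB39 → 2
18:00 end LAB40 → 1
18:30 end LAB41 → 0
Peak is 3, at 16:30 (LAB39, LAB40, LAB41).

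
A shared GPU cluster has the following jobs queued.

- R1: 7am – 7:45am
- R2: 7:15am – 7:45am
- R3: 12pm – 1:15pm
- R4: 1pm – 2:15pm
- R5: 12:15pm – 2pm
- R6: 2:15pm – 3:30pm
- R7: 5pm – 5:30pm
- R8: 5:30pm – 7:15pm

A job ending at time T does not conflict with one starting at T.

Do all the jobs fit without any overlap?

Sorted by start: R1, R2, R3, R5, R4, R6, R7, R8.
R2 starts before R1 ends → R1 and R2 overlap.
That's a conflict, so the schedule is not conflict-free.

No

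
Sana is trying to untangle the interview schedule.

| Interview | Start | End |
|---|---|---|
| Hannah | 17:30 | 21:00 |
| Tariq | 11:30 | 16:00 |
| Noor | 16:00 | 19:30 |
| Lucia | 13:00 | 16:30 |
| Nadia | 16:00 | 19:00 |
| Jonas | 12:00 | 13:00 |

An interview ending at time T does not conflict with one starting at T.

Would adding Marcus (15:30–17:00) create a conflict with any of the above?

Tariq: starts 11:30 before Marcus ends 17:00, and ends 16:00 after Marcus starts 15:30 → overlap.
Jonas: ends 13:00 at or before Marcus starts 15:30 → clear.
Lucia: starts 13:00 before Marcus ends 17:00, and ends 16:30 after Marcus starts 15:30 → overlap.
Nadia: starts 16:00 before Marcus ends 17:00, and ends 19:00 after Marcus starts 15:30 → overlap.
Noor: starts 16:00 before Marcus ends 17:00, and ends 19:30 after Marcus starts 15:30 → overlap.
Hannah: starts 17:30 at or after Marcus ends 17:00 → clear.
Marcus overlaps Tariq, Lucia, Nadia, Noor.

Yes — it overlaps Lucia, Nadia, Noor, Tariq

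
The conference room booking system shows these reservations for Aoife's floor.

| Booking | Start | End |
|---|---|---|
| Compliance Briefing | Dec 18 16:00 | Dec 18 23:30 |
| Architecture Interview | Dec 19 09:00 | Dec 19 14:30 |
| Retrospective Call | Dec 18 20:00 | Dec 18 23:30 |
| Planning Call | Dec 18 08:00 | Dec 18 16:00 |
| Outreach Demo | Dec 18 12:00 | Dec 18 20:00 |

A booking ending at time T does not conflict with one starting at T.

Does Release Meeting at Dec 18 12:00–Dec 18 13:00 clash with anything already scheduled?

Yes — it overlaps Outreach Demo, Planning Call

Planning Call: starts Dec 18 08:00 before Release Meeting ends Dec 18 13:00, and ends Dec 18 16:00 after Release Meeting starts Dec 18 12:00 → overlap.
Outreach Demo: starts Dec 18 12:00 before Release Meeting ends Dec 18 13:00, and ends Dec 18 20:00 after Release Meeting starts Dec 18 12:00 → overlap.
Compliance Briefing: starts Dec 18 16:00 at or after Release Meeting ends Dec 18 13:00 → clear.
Retrospective Call: starts Dec 18 20:00 at or after Release Meeting ends Dec 18 13:00 → clear.
Architecture Interview: starts Dec 19 09:00 at or after Release Meeting ends Dec 18 13:00 → clear.
Release Meeting overlaps Planning Call, Outreach Demo.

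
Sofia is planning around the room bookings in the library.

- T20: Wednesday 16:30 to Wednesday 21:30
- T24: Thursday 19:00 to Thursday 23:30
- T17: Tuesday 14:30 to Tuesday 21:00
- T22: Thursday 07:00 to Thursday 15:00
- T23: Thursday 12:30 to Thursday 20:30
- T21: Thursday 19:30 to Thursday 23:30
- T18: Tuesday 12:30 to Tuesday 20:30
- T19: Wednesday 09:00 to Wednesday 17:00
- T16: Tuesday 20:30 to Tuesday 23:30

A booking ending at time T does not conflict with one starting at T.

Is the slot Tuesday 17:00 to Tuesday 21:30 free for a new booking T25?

T18: starts Tuesday 12:30 before T25 ends Tuesday 21:30, and ends Tuesday 20:30 after T25 starts Tuesday 17:00 → overlap.
T17: starts Tuesday 14:30 before T25 ends Tuesday 21:30, and ends Tuesday 21:00 after T25 starts Tuesday 17:00 → overlap.
T16: starts Tuesday 20:30 before T25 ends Tuesday 21:30, and ends Tuesday 23:30 after T25 starts Tuesday 17:00 → overlap.
T19: starts Wednesday 09:00 at or after T25 ends Tuesday 21:30 → clear.
T20: starts Wednesday 16:30 at or after T25 ends Tuesday 21:30 → clear.
T22: starts Thursday 07:00 at or after T25 ends Tuesday 21:30 → clear.
T23: starts Thursday 12:30 at or after T25 ends Tuesday 21:30 → clear.
T24: starts Thursday 19:00 at or after T25 ends Tuesday 21:30 → clear.
T21: starts Thursday 19:30 at or after T25 ends Tuesday 21:30 → clear.
T25 overlaps T16, T17, T18.

No — it overlaps T16, T17, T18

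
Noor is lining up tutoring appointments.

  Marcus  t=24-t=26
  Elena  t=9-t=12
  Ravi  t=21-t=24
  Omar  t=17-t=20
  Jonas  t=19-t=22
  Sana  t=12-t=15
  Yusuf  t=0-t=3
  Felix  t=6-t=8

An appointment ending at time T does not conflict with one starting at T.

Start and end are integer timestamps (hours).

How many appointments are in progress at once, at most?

2

Sweep the timeline, counting +1 at each start and −1 at each end (ends before starts at a tie):
t=0 start Yusuf → 1
t=3 end Yusuf → 0
t=6 start Felix → 1
t=8 end Felix → 0
t=9 start Elena → 1
t=12 end Elena → 0
t=12 start Sana → 1
t=15 end Sana → 0
t=17 start Omar → 1
t=19 start Jonas → 2
t=20 end Omar → 1
t=21 start Ravi → 2
t=22 end Jonas → 1
t=24 end Ravi → 0
t=24 start Marcus → 1
t=26 end Marcus → 0
Peak is 2, at t=19 (Jonas, Omar).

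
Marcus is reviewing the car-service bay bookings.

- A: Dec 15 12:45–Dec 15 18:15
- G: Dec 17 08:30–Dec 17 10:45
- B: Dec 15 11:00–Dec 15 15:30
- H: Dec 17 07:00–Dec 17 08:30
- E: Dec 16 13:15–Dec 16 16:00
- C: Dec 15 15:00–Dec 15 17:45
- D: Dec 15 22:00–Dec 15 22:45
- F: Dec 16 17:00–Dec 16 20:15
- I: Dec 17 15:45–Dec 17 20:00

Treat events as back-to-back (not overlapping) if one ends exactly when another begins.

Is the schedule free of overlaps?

No

Two intervals overlap when each starts before the other ends.
Sorted by start: B, A, C, D, E, F, H, G, I.
A starts before B ends → B and A overlap.
That's a conflict, so the schedule is not conflict-free.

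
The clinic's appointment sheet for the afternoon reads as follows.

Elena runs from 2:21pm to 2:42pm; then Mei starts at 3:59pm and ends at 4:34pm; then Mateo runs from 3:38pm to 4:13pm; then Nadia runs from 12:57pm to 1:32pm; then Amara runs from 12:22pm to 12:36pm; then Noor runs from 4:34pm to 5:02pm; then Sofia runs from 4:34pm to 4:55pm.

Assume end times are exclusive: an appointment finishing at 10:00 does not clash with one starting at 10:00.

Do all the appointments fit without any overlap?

Check each pair: they overlap iff neither finishes before the other starts.
Sorted by start: Amara, Nadia, Elena, Mateo, Mei, Noor, Sofia.
Nadia starts after Amara ends; Amara is clear from here.
Elena starts after Nadia ends; Nadia is clear from here.
Mateo starts after Elena ends; Elena is clear from here.
Mei starts before Mateo ends → Mateo and Mei overlap.
That's a conflict, so the schedule is not conflict-free.

No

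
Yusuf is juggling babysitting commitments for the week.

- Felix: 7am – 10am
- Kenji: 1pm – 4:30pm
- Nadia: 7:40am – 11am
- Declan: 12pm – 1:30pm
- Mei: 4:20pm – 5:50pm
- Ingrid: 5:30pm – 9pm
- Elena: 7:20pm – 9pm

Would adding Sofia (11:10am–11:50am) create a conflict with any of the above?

No — it doesn't clash with anything

Felix: ends 10am at or before Sofia starts 11:10am → clear.
Nadia: ends 11am at or before Sofia starts 11:10am → clear.
Declan: starts 12pm at or after Sofia ends 11:50am → clear.
Kenji: starts 1pm at or after Sofia ends 11:50am → clear.
Mei: starts 4:20pm at or after Sofia ends 11:50am → clear.
Ingrid: starts 5:30pm at or after Sofia ends 11:50am → clear.
Elena: starts 7:20pm at or after Sofia ends 11:50am → clear.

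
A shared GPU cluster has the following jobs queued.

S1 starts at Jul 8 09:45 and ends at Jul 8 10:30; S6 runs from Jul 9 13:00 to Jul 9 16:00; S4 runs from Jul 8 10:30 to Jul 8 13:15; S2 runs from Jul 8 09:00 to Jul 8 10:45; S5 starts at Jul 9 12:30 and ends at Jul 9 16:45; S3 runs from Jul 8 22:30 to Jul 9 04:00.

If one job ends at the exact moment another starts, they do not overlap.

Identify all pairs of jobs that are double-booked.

Sorted by start: S2, S1, S4, S3, S5, S6.
S1 starts before S2 ends → S2 and S1 overlap.
S4 starts before S2 ends → S2 and S4 overlap.
S3 starts after S2 ends, so nothing later overlaps S2 either.
S4 starts exactly when S1 ends (back-to-back, no overlap), so nothing later overlaps S1 either.
S3 starts after S4 ends, so nothing later overlaps S4 either.
S5 starts after S3 ends, so nothing later overlaps S3 either.
S6 starts before S5 ends → S5 and S6 overlap.

S1 & S2, S2 & S4, S5 & S6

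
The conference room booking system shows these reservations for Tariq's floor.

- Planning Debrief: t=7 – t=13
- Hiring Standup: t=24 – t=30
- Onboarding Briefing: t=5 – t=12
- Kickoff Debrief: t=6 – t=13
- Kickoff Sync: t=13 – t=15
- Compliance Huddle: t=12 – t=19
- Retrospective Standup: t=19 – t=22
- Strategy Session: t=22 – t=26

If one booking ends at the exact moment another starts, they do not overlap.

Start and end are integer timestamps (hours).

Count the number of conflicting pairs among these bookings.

Two intervals overlap when each starts before the other ends.
Sorted by start: Onboarding Briefing, Kickoff Debrief, Planning Debrief, Compliance Huddle, Kickoff Sync, Retrospective Standup, Strategy Session, Hiring Standup.
Kickoff Debrief starts before Onboarding Briefing ends → Onboarding Briefing and Kickoff Debrief overlap.
Planning Debrief starts before Onboarding Briefing ends → Onboarding Briefing and Planning Debrief overlap.
Compliance Huddle starts exactly when Onboarding Briefing ends (back-to-back, no overlap), so Onboarding Briefing has no further overlaps.
Planning Debrief starts before Kickoff Debrief ends → Kickoff Debrief and Planning Debrief overlap.
Compliance Huddle starts before Kickoff Debrief ends → Kickoff Debrief and Compliance Huddle overlap.
Kickoff Sync starts exactly when Kickoff Debrief ends (back-to-back, no overlap), so Kickoff Debrief has no further overlaps.
Compliance Huddle starts before Planning Debrief ends → Planning Debrief and Compliance Huddle overlap.
Kickoff Sync starts exactly when Planning Debrief ends (back-to-back, no overlap), so Planning Debrief has no further overlaps.
Kickoff Sync starts before Compliance Huddle ends → Compliance Huddle and Kickoff Sync overlap.
Retrospective Standup starts exactly when Compliance Huddle ends (back-to-back, no overlap), so Compliance Huddle has no further overlaps.
Retrospective Standup starts after Kickoff Sync ends, so Kickoff Sync has no further overlaps.
Strategy Session starts exactly when Retrospective Standup ends (back-to-back, no overlap), so Retrospective Standup has no further overlaps.
Hiring Standup starts before Strategy Session ends → Strategy Session and Hiring Standup overlap.
Overlapping pairs: Compliance Huddle & Kickoff Debrief, Compliance Huddle & Kickoff Sync, Compliance Huddle & Planning Debrief, Hiring Standup & Strategy Session, Kickoff Debrief & Onboarding Briefing, Kickoff Debrief & Planning Debrief, Onboarding Briefing & Planning Debrief — 7 in total.

7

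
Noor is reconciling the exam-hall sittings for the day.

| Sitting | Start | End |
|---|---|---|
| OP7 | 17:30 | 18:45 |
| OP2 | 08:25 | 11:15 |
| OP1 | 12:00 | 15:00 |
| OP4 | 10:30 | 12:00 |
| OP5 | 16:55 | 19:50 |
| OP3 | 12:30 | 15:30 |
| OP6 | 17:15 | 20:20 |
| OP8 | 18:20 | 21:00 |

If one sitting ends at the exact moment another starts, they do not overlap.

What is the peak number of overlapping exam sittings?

Sort all start/end points and keep a running count:
08:25 start OP2 → 1
10:30 start OP4 → 2
11:15 end OP2 → 1
12:00 end OP4 → 0
12:00 start OP1 → 1
12:30 start OP3 → 2
15:00 end OP1 → 1
15:30 end OP3 → 0
16:55 start OP5 → 1
17:15 start OP6 → 2
17:30 start OP7 → 3
18:20 start OP8 → 4
18:45 end OP7 → 3
19:50 end OP5 → 2
20:20 end OP6 → 1
21:00 end OP8 → 0
Peak is 4, at 18:20 (OP5, OP6, OP7, OP8).

4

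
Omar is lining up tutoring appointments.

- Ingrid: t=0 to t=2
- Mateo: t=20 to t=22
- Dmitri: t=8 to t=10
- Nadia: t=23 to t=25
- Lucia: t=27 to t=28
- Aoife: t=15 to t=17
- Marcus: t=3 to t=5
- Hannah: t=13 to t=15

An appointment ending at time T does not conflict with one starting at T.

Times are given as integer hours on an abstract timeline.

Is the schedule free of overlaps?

Yes

Sorted by start: Ingrid, Marcus, Dmitri, Hannah, Aoife, Mateo, Nadia, Lucia.
Marcus starts after Ingrid ends, so Ingrid has no further overlaps.
Dmitri starts after Marcus ends, so Marcus has no further overlaps.
Hannah starts after Dmitri ends, so Dmitri has no further overlaps.
Aoife starts exactly when Hannah ends (back-to-back, no overlap), so Hannah has no further overlaps.
Mateo starts after Aoife ends, so Aoife has no further overlaps.
Nadia starts after Mateo ends, so Mateo has no further overlaps.
Lucia starts after Nadia ends.
Every pair is clear; the schedule has no overlaps.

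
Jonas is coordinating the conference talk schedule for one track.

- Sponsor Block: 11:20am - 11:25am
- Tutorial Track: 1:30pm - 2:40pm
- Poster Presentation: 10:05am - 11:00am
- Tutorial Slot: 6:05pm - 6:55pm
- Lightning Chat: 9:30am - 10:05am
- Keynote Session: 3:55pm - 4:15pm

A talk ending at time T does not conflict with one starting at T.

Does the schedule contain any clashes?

No

Check each pair: they overlap iff neither finishes before the other starts.
Sorted by start: Lightning Chat, Poster Presentation, Sponsor Block, Tutorial Track, Keynote Session, Tutorial Slot.
Poster Presentation starts exactly when Lightning Chat ends (back-to-back, no overlap), so Lightning Chat has no further overlaps.
Sponsor Block starts after Poster Presentation ends, so Poster Presentation has no further overlaps.
Tutorial Track starts after Sponsor Block ends, so Sponsor Block has no further overlaps.
Keynote Session starts after Tutorial Track ends, so Tutorial Track has no further overlaps.
Tutorial Slot starts after Keynote Session ends.
Every pair is clear; the schedule has no overlaps.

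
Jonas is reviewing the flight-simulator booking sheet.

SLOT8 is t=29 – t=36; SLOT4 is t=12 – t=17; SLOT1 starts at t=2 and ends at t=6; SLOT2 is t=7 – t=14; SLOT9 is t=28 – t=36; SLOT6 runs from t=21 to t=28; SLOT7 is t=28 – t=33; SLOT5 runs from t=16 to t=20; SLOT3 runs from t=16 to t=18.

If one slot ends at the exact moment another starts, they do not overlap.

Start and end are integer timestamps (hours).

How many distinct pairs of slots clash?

Sorted by start: SLOT1, SLOT2, SLOT4, SLOT3, SLOT5, SLOT6, SLOT7, SLOT9, SLOT8.
SLOT2 starts after SLOT1 ends, so nothing later overlaps SLOT1 either.
SLOT4 starts before SLOT2 ends → SLOT2 and SLOT4 overlap.
SLOT3 starts after SLOT2 ends, so nothing later overlaps SLOT2 either.
SLOT3 starts before SLOT4 ends → SLOT4 and SLOT3 overlap.
SLOT5 starts before SLOT4 ends → SLOT4 and SLOT5 overlap.
SLOT6 starts after SLOT4 ends, so nothing later overlaps SLOT4 either.
SLOT5 starts before SLOT3 ends → SLOT3 and SLOT5 overlap.
SLOT6 starts after SLOT3 ends, so nothing later overlaps SLOT3 either.
SLOT6 starts after SLOT5 ends, so nothing later overlaps SLOT5 either.
SLOT7 starts exactly when SLOT6 ends (back-to-back, no overlap), so nothing later overlaps SLOT6 either.
SLOT9 starts before SLOT7 ends → SLOT7 and SLOT9 overlap.
SLOT8 starts before SLOT7 ends → SLOT7 and SLOT8 overlap.
SLOT8 starts before SLOT9 ends → SLOT9 and SLOT8 overlap.
Overlapping pairs: SLOT2 & SLOT4, SLOT3 & SLOT4, SLOT3 & SLOT5, SLOT4 & SLOT5, SLOT7 & SLOT8, SLOT7 & SLOT9, SLOT8 & SLOT9 — 7 in total.

7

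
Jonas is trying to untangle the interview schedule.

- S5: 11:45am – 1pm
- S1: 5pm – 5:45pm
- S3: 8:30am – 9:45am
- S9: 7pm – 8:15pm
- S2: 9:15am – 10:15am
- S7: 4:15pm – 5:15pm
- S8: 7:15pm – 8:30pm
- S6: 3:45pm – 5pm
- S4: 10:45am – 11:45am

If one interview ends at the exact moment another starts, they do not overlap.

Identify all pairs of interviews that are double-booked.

S1 & S7, S2 & S3, S6 & S7, S8 & S9

Two intervals overlap when each starts before the other ends.
Sorted by start: S3, S2, S4, S5, S6, S7, S1, S9, S8.
S2 starts before S3 ends → S3 and S2 overlap.
S4 starts after S3 ends — done with S3.
S4 starts after S2 ends — done with S2.
S5 starts exactly when S4 ends (back-to-back, no overlap) — done with S4.
S6 starts after S5 ends — done with S5.
S7 starts before S6 ends → S6 and S7 overlap.
S1 starts exactly when S6 ends (back-to-back, no overlap) — done with S6.
S1 starts before S7 ends → S7 and S1 overlap.
S9 starts after S7 ends — done with S7.
S9 starts after S1 ends — done with S1.
S8 starts before S9 ends → S9 and S8 overlap.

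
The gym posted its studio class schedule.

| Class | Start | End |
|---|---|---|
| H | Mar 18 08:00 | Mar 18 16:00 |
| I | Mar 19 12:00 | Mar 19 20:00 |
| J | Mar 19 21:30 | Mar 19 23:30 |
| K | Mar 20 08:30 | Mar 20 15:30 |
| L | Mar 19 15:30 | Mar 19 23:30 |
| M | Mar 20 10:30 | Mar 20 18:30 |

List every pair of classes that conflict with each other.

Sorted by start: H, I, L, J, K, M.
I starts after H ends — done with H.
L starts before I ends → I and L overlap.
J starts after I ends — done with I.
J starts before L ends → L and J overlap.
K starts after L ends — done with L.
K starts after J ends — done with J.
M starts before K ends → K and M overlap.

I & L, J & L, K & M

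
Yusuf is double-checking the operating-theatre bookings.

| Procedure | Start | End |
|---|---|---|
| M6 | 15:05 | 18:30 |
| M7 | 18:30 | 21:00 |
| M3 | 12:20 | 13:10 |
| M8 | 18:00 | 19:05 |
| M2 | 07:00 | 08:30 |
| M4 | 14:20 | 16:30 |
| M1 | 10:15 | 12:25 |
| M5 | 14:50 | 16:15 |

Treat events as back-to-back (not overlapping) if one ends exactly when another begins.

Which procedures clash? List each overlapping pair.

Sorted by start: M2, M1, M3, M4, M5, M6, M8, M7.
M1 starts after M2 ends; M2 is clear from here.
M3 starts before M1 ends → M1 and M3 overlap.
M4 starts after M1 ends; M1 is clear from here.
M4 starts after M3 ends; M3 is clear from here.
M5 starts before M4 ends → M4 and M5 overlap.
M6 starts before M4 ends → M4 and M6 overlap.
M8 starts after M4 ends; M4 is clear from here.
M6 starts before M5 ends → M5 and M6 overlap.
M8 starts after M5 ends; M5 is clear from here.
M8 starts before M6 ends → M6 and M8 overlap.
M7 starts exactly when M6 ends (back-to-back, no overlap).
M7 starts before M8 ends → M8 and M7 overlap.

M1 & M3, M4 & M5, M4 & M6, M5 & M6, M6 & M8, M7 & M8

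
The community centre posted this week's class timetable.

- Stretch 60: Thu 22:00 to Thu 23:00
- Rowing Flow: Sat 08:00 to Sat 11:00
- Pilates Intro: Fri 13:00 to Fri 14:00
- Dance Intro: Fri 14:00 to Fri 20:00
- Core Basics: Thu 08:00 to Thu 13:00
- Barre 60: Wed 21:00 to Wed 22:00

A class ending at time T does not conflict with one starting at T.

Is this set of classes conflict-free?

Yes

Check each pair: they overlap iff neither finishes before the other starts.
Sorted by start: Barre 60, Core Basics, Stretch 60, Pilates Intro, Dance Intro, Rowing Flow.
Core Basics starts after Barre 60 ends; Barre 60 is clear from here.
Stretch 60 starts after Core Basics ends; Core Basics is clear from here.
Pilates Intro starts after Stretch 60 ends; Stretch 60 is clear from here.
Dance Intro starts exactly when Pilates Intro ends (back-to-back, no overlap); Pilates Intro is clear from here.
Rowing Flow starts after Dance Intro ends.
Every pair is clear; the schedule has no overlaps.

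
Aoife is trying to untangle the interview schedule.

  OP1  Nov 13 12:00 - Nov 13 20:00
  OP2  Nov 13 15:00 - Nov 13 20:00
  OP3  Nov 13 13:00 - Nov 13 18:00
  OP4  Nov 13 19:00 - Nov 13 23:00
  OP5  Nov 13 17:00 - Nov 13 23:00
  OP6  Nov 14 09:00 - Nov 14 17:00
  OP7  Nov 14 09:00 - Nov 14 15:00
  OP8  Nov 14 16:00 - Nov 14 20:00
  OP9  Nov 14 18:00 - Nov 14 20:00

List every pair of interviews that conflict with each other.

Sorted by start: OP1, OP3, OP2, OP5, OP4, OP6, OP7, OP8, OP9.
OP3 starts before OP1 ends → OP1 and OP3 overlap.
OP2 starts before OP1 ends → OP1 and OP2 overlap.
OP5 starts before OP1 ends → OP1 and OP5 overlap.
OP4 starts before OP1 ends → OP1 and OP4 overlap.
OP6 starts after OP1 ends, so nothing later overlaps OP1 either.
OP2 starts before OP3 ends → OP3 and OP2 overlap.
OP5 starts before OP3 ends → OP3 and OP5 overlap.
OP4 starts after OP3 ends, so nothing later overlaps OP3 either.
OP5 starts before OP2 ends → OP2 and OP5 overlap.
OP4 starts before OP2 ends → OP2 and OP4 overlap.
OP6 starts after OP2 ends, so nothing later overlaps OP2 either.
OP4 starts before OP5 ends → OP5 and OP4 overlap.
OP6 starts after OP5 ends, so nothing later overlaps OP5 either.
OP6 starts after OP4 ends, so nothing later overlaps OP4 either.
OP7 starts before OP6 ends → OP6 and OP7 overlap.
OP8 starts before OP6 ends → OP6 and OP8 overlap.
OP9 starts after OP6 ends.
OP8 starts after OP7 ends, so nothing later overlaps OP7 either.
OP9 starts before OP8 ends → OP8 and OP9 overlap.

OP1 & OP2, OP1 & OP3, OP1 & OP4, OP1 & OP5, OP2 & OP3, OP2 & OP4, OP2 & OP5, OP3 & OP5, OP4 & OP5, OP6 & OP7, OP6 & OP8, OP8 & OP9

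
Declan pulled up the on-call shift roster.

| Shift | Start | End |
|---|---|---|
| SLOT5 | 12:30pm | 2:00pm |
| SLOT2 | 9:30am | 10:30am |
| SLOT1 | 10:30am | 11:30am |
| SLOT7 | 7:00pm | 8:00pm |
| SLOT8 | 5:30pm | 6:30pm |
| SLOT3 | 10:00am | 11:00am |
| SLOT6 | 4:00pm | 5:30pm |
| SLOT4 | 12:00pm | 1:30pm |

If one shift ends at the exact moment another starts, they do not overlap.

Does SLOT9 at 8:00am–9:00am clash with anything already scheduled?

No — it doesn't clash with anything

SLOT2: starts 9:30am at or after SLOT9 ends 9:00am → clear.
SLOT3: starts 10:00am at or after SLOT9 ends 9:00am → clear.
SLOT1: starts 10:30am at or after SLOT9 ends 9:00am → clear.
SLOT4: starts 12:00pm at or after SLOT9 ends 9:00am → clear.
SLOT5: starts 12:30pm at or after SLOT9 ends 9:00am → clear.
SLOT6: starts 4:00pm at or after SLOT9 ends 9:00am → clear.
SLOT8: starts 5:30pm at or after SLOT9 ends 9:00am → clear.
SLOT7: starts 7:00pm at or after SLOT9 ends 9:00am → clear.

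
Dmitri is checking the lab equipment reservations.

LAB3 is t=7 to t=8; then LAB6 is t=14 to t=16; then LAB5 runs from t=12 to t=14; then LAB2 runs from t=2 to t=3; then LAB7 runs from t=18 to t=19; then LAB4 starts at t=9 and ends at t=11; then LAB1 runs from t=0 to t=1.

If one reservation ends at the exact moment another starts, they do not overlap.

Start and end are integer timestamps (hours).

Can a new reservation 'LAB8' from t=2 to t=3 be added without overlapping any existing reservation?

LAB1: ends t=1 at or before LAB8 starts t=2 → clear.
LAB2: starts t=2 before LAB8 ends t=3, and ends t=3 after LAB8 starts t=2 → overlap.
LAB3: starts t=7 at or after LAB8 ends t=3 → clear.
LAB4: starts t=9 at or after LAB8 ends t=3 → clear.
LAB5: starts t=12 at or after LAB8 ends t=3 → clear.
LAB6: starts t=14 at or after LAB8 ends t=3 → clear.
LAB7: starts t=18 at or after LAB8 ends t=3 → clear.
LAB8 overlaps LAB2.

No — it overlaps LAB2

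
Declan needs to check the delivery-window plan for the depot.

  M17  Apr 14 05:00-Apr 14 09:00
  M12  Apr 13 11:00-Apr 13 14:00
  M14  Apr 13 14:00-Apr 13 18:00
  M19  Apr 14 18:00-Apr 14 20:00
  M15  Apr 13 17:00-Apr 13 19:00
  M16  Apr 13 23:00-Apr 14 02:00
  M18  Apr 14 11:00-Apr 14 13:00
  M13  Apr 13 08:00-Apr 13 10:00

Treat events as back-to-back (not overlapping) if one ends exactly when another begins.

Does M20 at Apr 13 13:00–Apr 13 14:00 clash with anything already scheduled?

Yes — it overlaps M12

M13: ends Apr 13 10:00 at or before M20 starts Apr 13 13:00 → clear.
M12: starts Apr 13 11:00 before M20 ends Apr 13 14:00, and ends Apr 13 14:00 after M20 starts Apr 13 13:00 → overlap.
M14: starts Apr 13 14:00 at or after M20 ends Apr 13 14:00 → clear.
M15: starts Apr 13 17:00 at or after M20 ends Apr 13 14:00 → clear.
M16: starts Apr 13 23:00 at or after M20 ends Apr 13 14:00 → clear.
M17: starts Apr 14 05:00 at or after M20 ends Apr 13 14:00 → clear.
M18: starts Apr 14 11:00 at or after M20 ends Apr 13 14:00 → clear.
M19: starts Apr 14 18:00 at or after M20 ends Apr 13 14:00 → clear.
M20 overlaps M12.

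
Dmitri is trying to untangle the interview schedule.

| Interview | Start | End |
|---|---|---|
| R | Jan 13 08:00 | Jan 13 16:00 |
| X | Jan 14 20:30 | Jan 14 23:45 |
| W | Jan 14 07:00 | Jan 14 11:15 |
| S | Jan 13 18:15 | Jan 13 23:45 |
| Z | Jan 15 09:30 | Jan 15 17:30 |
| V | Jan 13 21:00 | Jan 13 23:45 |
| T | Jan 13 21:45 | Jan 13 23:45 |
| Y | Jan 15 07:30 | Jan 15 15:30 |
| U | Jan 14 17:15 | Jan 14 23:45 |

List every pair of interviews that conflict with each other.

S & T, S & V, T & V, U & X, Y & Z

Sorted by start: R, S, V, T, W, U, X, Y, Z.
S starts after R ends; R is clear from here.
V starts before S ends → S and V overlap.
T starts before S ends → S and T overlap.
W starts after S ends; S is clear from here.
T starts before V ends → V and T overlap.
W starts after V ends; V is clear from here.
W starts after T ends; T is clear from here.
U starts after W ends; W is clear from here.
X starts before U ends → U and X overlap.
Y starts after U ends; U is clear from here.
Y starts after X ends; X is clear from here.
Z starts before Y ends → Y and Z overlap.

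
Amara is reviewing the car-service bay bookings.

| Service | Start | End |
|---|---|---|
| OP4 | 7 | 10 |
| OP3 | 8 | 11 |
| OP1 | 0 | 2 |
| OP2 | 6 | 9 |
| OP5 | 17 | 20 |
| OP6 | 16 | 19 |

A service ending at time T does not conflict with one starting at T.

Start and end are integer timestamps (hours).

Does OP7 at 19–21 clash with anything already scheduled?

OP1: ends 2 at or before OP7 starts 19 → clear.
OP2: ends 9 at or before OP7 starts 19 → clear.
OP4: ends 10 at or before OP7 starts 19 → clear.
OP3: ends 11 at or before OP7 starts 19 → clear.
OP6: ends 19 at or before OP7 starts 19 → clear.
OP5: starts 17 before OP7 ends 21, and ends 20 after OP7 starts 19 → overlap.
OP7 overlaps OP5.

Yes — it overlaps OP5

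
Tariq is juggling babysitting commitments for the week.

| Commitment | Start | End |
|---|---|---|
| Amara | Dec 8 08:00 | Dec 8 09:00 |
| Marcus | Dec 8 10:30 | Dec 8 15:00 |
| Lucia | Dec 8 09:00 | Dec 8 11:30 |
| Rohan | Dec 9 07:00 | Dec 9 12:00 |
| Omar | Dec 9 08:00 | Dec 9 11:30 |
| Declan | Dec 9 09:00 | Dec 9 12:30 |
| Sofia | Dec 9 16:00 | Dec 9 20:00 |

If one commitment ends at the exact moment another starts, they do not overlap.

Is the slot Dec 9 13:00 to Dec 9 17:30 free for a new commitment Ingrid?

No — it overlaps Sofia

Amara: ends Dec 8 09:00 at or before Ingrid starts Dec 9 13:00 → clear.
Lucia: ends Dec 8 11:30 at or before Ingrid starts Dec 9 13:00 → clear.
Marcus: ends Dec 8 15:00 at or before Ingrid starts Dec 9 13:00 → clear.
Rohan: ends Dec 9 12:00 at or before Ingrid starts Dec 9 13:00 → clear.
Omar: ends Dec 9 11:30 at or before Ingrid starts Dec 9 13:00 → clear.
Declan: ends Dec 9 12:30 at or before Ingrid starts Dec 9 13:00 → clear.
Sofia: starts Dec 9 16:00 before Ingrid ends Dec 9 17:30, and ends Dec 9 20:00 after Ingrid starts Dec 9 13:00 → overlap.
Ingrid overlaps Sofia.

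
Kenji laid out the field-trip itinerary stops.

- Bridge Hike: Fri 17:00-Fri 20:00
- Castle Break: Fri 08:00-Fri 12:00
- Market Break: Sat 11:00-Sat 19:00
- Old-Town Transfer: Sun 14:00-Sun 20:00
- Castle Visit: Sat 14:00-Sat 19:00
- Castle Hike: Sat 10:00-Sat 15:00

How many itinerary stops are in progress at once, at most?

3

Walk through starts and ends in time order (an end at T is processed before a start at T):
Fri 08:00 start Castle Break → 1
Fri 12:00 end Castle Break → 0
Fri 17:00 start Bridge Hike → 1
Fri 20:00 end Bridge Hike → 0
Sat 10:00 start Castle Hike → 1
Sat 11:00 start Market Break → 2
Sat 14:00 start Castle Visit → 3
Sat 15:00 end Castle Hike → 2
Sat 19:00 end Castle Visit → 1
Sat 19:00 end Market Break → 0
Sun 14:00 start Old-Town Transfer → 1
Sun 20:00 end Old-Town Transfer → 0
Peak is 3, at Sat 14:00 (Castle Hike, Castle Visit, Market Break).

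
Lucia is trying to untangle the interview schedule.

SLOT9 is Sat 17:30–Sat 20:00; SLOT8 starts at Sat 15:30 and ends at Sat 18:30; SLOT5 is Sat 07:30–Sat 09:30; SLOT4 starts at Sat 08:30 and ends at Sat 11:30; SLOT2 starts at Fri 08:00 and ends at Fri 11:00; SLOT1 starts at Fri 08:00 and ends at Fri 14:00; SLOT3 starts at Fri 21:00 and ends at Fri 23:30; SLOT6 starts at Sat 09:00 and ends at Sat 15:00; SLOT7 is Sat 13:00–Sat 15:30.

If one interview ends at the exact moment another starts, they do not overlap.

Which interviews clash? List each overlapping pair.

Check each pair: they overlap iff neither finishes before the other starts.
Sorted by start: SLOT1, SLOT2, SLOT3, SLOT5, SLOT4, SLOT6, SLOT7, SLOT8, SLOT9.
SLOT2 starts before SLOT1 ends → SLOT1 and SLOT2 overlap.
SLOT3 starts after SLOT1 ends, so SLOT1 has no further overlaps.
SLOT3 starts after SLOT2 ends, so SLOT2 has no further overlaps.
SLOT5 starts after SLOT3 ends, so SLOT3 has no further overlaps.
SLOT4 starts before SLOT5 ends → SLOT5 and SLOT4 overlap.
SLOT6 starts before SLOT5 ends → SLOT5 and SLOT6 overlap.
SLOT7 starts after SLOT5 ends, so SLOT5 has no further overlaps.
SLOT6 starts before SLOT4 ends → SLOT4 and SLOT6 overlap.
SLOT7 starts after SLOT4 ends, so SLOT4 has no further overlaps.
SLOT7 starts before SLOT6 ends → SLOT6 and SLOT7 overlap.
SLOT8 starts after SLOT6 ends, so SLOT6 has no further overlaps.
SLOT8 starts exactly when SLOT7 ends (back-to-back, no overlap), so SLOT7 has no further overlaps.
SLOT9 starts before SLOT8 ends → SLOT8 and SLOT9 overlap.

SLOT1 & SLOT2, SLOT4 & SLOT5, SLOT4 & SLOT6, SLOT5 & SLOT6, SLOT6 & SLOT7, SLOT8 & SLOT9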